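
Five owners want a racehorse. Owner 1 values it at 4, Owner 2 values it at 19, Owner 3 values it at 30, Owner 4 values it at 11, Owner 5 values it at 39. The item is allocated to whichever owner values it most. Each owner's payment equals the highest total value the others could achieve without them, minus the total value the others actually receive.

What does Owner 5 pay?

Owner 5 has the highest value and receives the item.
Without Owner 5, the item would go to the next-highest value, 30, so the others could achieve 30.
With Owner 5 present and winning, the others receive nothing, so their total is 0.
Payment = 30 - 0 = 30.

30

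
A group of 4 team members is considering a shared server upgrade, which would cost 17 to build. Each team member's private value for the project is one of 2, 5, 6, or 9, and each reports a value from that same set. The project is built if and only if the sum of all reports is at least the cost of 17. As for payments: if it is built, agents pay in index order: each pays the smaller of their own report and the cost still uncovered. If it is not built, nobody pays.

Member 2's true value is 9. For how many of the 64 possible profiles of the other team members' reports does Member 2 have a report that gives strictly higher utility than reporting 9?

Others report (2, 2, 9): truth gives 0; report 5 gives 4 > 0. Violating.
Others report (2, 5, 5): truth gives 0; report 5 gives 4 > 0. Violating.
Others report (2, 5, 6): truth gives 0; report 5 gives 4 > 0. Violating.
Others report (2, 5, 9): truth gives 0; report 2 gives 7 > 0. Violating.
Others report (2, 2, 2): truth gives 0; no alternative beats it.
Others report (2, 2, 5): truth gives 0; no alternative beats it.
(Checking all 64 profiles: 57 have a profitable deviation, 7 do not.)

57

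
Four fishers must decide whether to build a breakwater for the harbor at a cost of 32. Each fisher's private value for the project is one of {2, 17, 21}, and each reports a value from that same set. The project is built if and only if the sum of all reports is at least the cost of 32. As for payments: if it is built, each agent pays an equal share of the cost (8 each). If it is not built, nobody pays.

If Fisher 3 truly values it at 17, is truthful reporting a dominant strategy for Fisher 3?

Yes

Check each profile of the others' reports and compare truth against every alternative report.
Others report (2, 2, 17): truth gives 9, best alternative gives 9.
Others report (2, 2, 21): truth gives 9, best alternative gives 9.
Others report (2, 17, 2): truth gives 9, best alternative gives 9.
Others report (2, 17, 17): truth gives 9, best alternative gives 9.
Others report (2, 17, 21): truth gives 9, best alternative gives 9.
Others report (2, 21, 2): truth gives 9, best alternative gives 9.
(Remaining 21 profiles checked similarly; truth is weakly best in each.)
In every case the truthful report is at least as good as any alternative, so it is a dominant strategy.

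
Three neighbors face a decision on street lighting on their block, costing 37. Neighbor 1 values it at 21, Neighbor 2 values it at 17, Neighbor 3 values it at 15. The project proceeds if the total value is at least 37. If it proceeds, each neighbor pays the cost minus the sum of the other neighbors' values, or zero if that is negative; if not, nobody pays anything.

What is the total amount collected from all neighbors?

6

Total value 53 ≥ cost 37, so it is built.
Neighbor 1: others sum to 32; max(0, 37 - 32) = 5.
Neighbor 2: others sum to 36; max(0, 37 - 36) = 1.
Neighbor 3: others sum to 38; max(0, 37 - 38) = 0.
Total collected = 5 + 1 + 0 = 6.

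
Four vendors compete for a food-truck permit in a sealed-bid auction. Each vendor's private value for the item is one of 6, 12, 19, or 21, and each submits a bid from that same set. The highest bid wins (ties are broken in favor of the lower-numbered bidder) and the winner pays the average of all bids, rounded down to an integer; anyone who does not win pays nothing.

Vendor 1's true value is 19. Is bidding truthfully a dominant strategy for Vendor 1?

Consider the case where Vendor 2 bids 6, Vendor 3 bids 6 and Vendor 4 bids 6.
Truthful bid 19: wins, pays 9, utility 19 - 9 = 10.
Bid 6 instead: wins, pays 6, utility 19 - 6 = 13.
Since 13 > 10, bidding 6 is strictly better here, so truthful bidding is not dominant.

No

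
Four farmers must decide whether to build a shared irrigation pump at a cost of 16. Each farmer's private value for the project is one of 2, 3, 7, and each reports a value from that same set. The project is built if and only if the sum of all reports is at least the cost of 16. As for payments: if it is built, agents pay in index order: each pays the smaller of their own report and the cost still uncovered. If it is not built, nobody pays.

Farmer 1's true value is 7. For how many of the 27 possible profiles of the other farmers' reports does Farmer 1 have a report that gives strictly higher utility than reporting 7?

10

Others report (2, 7, 7): truth gives 0; report 2 gives 5 > 0. Violating.
Others report (3, 3, 7): truth gives 0; report 3 gives 4 > 0. Violating.
Others report (3, 7, 3): truth gives 0; report 3 gives 4 > 0. Violating.
Others report (3, 7, 7): truth gives 0; report 2 gives 5 > 0. Violating.
Others report (2, 2, 2): truth gives 0; no alternative beats it.
Others report (2, 2, 3): truth gives 0; no alternative beats it.
(Checking all 27 profiles: 10 have a profitable deviation, 17 do not.)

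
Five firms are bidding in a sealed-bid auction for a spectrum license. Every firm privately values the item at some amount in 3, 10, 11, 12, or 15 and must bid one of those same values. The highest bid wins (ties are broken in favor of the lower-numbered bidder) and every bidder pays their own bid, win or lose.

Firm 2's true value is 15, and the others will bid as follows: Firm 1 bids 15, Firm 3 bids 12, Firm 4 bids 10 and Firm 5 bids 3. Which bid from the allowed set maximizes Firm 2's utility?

3

Bid 3: loses but pays 3, utility -3.
Bid 10: loses but pays 10, utility -10.
Bid 11: loses but pays 11, utility -11.
Bid 12: loses but pays 12, utility -12.
Bid 15: loses but pays 15, utility -15.
The best choice is 3 with utility -3.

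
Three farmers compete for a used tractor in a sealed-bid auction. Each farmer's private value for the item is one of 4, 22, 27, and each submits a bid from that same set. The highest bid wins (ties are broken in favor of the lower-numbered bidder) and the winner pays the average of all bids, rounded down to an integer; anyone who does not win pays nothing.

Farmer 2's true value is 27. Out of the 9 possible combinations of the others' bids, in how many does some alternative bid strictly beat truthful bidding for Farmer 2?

2

Others bid (4, 4): truth gives 16; bid 22 gives 17 > 16. Violating.
Others bid (4, 22): truth gives 10; bid 22 gives 11 > 10. Violating.
Others bid (4, 27): truth gives 8; no alternative beats it.
Others bid (22, 4): truth gives 10; no alternative beats it.
(Checking all 9 profiles: 2 have a profitable deviation, 7 do not.)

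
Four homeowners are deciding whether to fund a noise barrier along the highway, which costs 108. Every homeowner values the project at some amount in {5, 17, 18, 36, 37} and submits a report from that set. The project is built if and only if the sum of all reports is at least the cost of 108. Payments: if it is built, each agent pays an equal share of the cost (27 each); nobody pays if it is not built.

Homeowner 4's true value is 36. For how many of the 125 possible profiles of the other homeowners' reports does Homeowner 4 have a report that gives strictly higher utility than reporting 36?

Others report (17, 17, 37): truth gives 0; report 37 gives 9 > 0. Violating.
Others report (17, 18, 36): truth gives 0; report 37 gives 9 > 0. Violating.
Others report (17, 36, 18): truth gives 0; report 37 gives 9 > 0. Violating.
Others report (17, 37, 17): truth gives 0; report 37 gives 9 > 0. Violating.
Others report (5, 5, 5): truth gives 0; no alternative beats it.
Others report (5, 5, 17): truth gives 0; no alternative beats it.
(Checking all 125 profiles: 9 have a profitable deviation, 116 do not.)

9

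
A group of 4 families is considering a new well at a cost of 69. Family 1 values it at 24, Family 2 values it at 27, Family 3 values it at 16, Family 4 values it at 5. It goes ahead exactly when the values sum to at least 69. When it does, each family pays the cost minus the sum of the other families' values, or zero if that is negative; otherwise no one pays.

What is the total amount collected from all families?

Total value 72 ≥ cost 69, so it is built.
Family 1: others sum to 48; max(0, 69 - 48) = 21.
Family 2: others sum to 45; max(0, 69 - 45) = 24.
Family 3: others sum to 56; max(0, 69 - 56) = 13.
Family 4: others sum to 67; max(0, 69 - 67) = 2.
Total collected = 21 + 24 + 13 + 2 = 60.

60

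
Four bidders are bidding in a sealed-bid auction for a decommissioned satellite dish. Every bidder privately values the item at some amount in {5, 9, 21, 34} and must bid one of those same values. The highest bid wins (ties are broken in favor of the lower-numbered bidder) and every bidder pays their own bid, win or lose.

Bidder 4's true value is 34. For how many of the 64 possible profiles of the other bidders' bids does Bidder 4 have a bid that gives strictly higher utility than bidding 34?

45

Others bid (5, 5, 5): truth gives 0; bid 9 gives 25 > 0. Violating.
Others bid (5, 5, 9): truth gives 0; bid 21 gives 13 > 0. Violating.
Others bid (5, 5, 34): truth gives -34; bid 5 gives -5 > -34. Violating.
Others bid (5, 9, 5): truth gives 0; bid 21 gives 13 > 0. Violating.
Others bid (5, 5, 21): truth gives 0; no alternative beats it.
Others bid (5, 9, 21): truth gives 0; no alternative beats it.
(Checking all 64 profiles: 45 have a profitable deviation, 19 do not.)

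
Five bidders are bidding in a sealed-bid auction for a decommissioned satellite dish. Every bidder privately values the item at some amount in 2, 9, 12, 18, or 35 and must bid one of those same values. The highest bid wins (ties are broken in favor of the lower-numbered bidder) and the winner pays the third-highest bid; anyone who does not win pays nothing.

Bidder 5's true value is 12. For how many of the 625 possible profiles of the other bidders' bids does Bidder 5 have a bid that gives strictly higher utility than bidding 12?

64

Others bid (2, 2, 2, 12): truth gives 0; bid 18 gives 10 > 0. Violating.
Others bid (2, 2, 2, 18): truth gives 0; bid 35 gives 10 > 0. Violating.
Others bid (2, 2, 9, 12): truth gives 0; bid 18 gives 3 > 0. Violating.
Others bid (2, 2, 9, 18): truth gives 0; bid 35 gives 3 > 0. Violating.
Others bid (2, 2, 2, 2): truth gives 10; no alternative beats it.
Others bid (2, 2, 2, 9): truth gives 10; no alternative beats it.
(Checking all 625 profiles: 64 have a profitable deviation, 561 do not.)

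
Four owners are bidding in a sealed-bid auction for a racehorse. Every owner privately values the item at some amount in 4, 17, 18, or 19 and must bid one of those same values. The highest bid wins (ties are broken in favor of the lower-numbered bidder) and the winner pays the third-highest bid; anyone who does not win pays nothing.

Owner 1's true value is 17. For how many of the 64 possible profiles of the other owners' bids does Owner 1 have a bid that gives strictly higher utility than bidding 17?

6

Others bid (4, 4, 18): truth gives 0; bid 18 gives 13 > 0. Violating.
Others bid (4, 4, 19): truth gives 0; bid 19 gives 13 > 0. Violating.
Others bid (4, 18, 4): truth gives 0; bid 18 gives 13 > 0. Violating.
Others bid (4, 19, 4): truth gives 0; bid 19 gives 13 > 0. Violating.
Others bid (4, 4, 4): truth gives 13; no alternative beats it.
Others bid (4, 4, 17): truth gives 13; no alternative beats it.
(Checking all 64 profiles: 6 have a profitable deviation, 58 do not.)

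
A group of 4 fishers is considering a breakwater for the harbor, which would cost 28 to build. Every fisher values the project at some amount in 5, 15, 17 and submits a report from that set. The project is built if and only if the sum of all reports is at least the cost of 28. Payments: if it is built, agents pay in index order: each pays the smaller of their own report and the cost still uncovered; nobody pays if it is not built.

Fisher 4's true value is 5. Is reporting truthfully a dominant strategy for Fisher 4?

Yes

Check each profile of the others' reports and compare truth against every alternative report.
Others report (5, 5, 5): truth gives 0, best alternative gives -8.
Others report (5, 15, 15): truth gives 5, best alternative gives 5.
Others report (5, 15, 17): truth gives 5, best alternative gives 5.
Others report (5, 17, 15): truth gives 5, best alternative gives 5.
Others report (5, 17, 17): truth gives 5, best alternative gives 5.
Others report (15, 5, 15): truth gives 5, best alternative gives 5.
(Remaining 21 profiles checked similarly; truth is weakly best in each.)
In every case the truthful report is at least as good as any alternative, so it is a dominant strategy.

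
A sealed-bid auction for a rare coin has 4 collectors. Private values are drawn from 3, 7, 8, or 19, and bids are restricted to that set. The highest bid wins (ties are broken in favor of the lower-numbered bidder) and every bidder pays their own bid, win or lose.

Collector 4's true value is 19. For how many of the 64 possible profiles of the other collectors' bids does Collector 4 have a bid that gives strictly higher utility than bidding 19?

45

Others bid (3, 3, 3): truth gives 0; bid 7 gives 12 > 0. Violating.
Others bid (3, 3, 7): truth gives 0; bid 8 gives 11 > 0. Violating.
Others bid (3, 3, 19): truth gives -19; bid 3 gives -3 > -19. Violating.
Others bid (3, 7, 3): truth gives 0; bid 8 gives 11 > 0. Violating.
Others bid (3, 3, 8): truth gives 0; no alternative beats it.
Others bid (3, 7, 8): truth gives 0; no alternative beats it.
(Checking all 64 profiles: 45 have a profitable deviation, 19 do not.)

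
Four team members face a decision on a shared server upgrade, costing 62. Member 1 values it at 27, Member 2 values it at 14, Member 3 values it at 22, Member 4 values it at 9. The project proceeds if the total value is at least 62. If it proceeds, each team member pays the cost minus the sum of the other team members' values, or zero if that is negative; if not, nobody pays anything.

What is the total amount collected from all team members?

Total value 72 ≥ cost 62, so it is built.
Member 1: others sum to 45; max(0, 62 - 45) = 17.
Member 2: others sum to 58; max(0, 62 - 58) = 4.
Member 3: others sum to 50; max(0, 62 - 50) = 12.
Member 4: others sum to 63; max(0, 62 - 63) = 0.
Total collected = 17 + 4 + 12 + 0 = 33.

33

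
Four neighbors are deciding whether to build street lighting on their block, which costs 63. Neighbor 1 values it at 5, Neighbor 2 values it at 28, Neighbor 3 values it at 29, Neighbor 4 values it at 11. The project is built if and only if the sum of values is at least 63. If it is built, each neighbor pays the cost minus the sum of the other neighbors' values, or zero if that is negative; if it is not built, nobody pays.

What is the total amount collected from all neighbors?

Total value 73 ≥ cost 63, so it is built.
Neighbor 1: others sum to 68; max(0, 63 - 68) = 0.
Neighbor 2: others sum to 45; max(0, 63 - 45) = 18.
Neighbor 3: others sum to 44; max(0, 63 - 44) = 19.
Neighbor 4: others sum to 62; max(0, 63 - 62) = 1.
Total collected = 0 + 18 + 19 + 1 = 38.

38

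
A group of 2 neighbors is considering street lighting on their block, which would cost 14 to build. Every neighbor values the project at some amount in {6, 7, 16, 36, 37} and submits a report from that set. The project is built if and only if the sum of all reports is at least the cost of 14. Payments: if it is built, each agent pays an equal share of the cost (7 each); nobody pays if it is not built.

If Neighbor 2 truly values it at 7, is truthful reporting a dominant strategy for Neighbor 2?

Yes

Check each profile of the others' reports and compare truth against every alternative report.
Others report (6): truth gives 0, best alternative gives 0.
Others report (7): truth gives 0, best alternative gives 0.
Others report (16): truth gives 0, best alternative gives 0.
Others report (36): truth gives 0, best alternative gives 0.
Others report (37): truth gives 0, best alternative gives 0.
In every case the truthful report is at least as good as any alternative, so it is a dominant strategy.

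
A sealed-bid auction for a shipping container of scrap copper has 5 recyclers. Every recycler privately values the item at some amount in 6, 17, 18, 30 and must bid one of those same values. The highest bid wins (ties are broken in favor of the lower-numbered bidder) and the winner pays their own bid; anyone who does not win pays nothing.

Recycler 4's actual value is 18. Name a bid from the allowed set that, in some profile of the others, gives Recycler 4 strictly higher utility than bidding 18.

Suppose Recycler 1 bids 6, Recycler 2 bids 6, Recycler 3 bids 6 and Recycler 5 bids 6.
Bid 18: wins, pays 18, utility 18 - 18 = 0.
Bid 17: wins, pays 17, utility 18 - 17 = 1.
So bidding 17 beats truth here (1 > 0).

17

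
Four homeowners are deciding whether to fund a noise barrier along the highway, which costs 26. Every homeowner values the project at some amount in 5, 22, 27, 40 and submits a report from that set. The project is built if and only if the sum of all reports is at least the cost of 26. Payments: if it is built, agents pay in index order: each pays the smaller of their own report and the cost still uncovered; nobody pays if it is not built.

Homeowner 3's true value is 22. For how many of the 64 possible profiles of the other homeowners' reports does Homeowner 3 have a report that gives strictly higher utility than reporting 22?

Others report (5, 5, 22): truth gives 6; report 5 gives 17 > 6. Violating.
Others report (5, 5, 27): truth gives 6; report 5 gives 17 > 6. Violating.
Others report (5, 5, 40): truth gives 6; report 5 gives 17 > 6. Violating.
Others report (5, 5, 5): truth gives 6; no alternative beats it.
Others report (5, 22, 5): truth gives 22; no alternative beats it.
(Checking all 64 profiles: 3 have a profitable deviation, 61 do not.)

3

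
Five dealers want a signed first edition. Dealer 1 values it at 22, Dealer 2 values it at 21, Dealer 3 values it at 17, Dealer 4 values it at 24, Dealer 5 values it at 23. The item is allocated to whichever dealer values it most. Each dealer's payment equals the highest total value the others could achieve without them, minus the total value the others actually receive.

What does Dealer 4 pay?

23

Dealer 4 has the highest value and receives the item.
Without Dealer 4, the item would go to the next-highest value, 23, so the others could achieve 23.
With Dealer 4 present and winning, the others receive nothing, so their total is 0.
Payment = 23 - 0 = 23.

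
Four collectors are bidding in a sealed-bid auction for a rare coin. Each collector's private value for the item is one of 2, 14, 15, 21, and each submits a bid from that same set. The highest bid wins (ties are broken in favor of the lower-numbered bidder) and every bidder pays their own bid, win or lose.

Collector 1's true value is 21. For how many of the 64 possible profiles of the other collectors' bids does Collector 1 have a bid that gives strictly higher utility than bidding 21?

Others bid (2, 2, 2): truth gives 0; bid 2 gives 19 > 0. Violating.
Others bid (2, 2, 14): truth gives 0; bid 14 gives 7 > 0. Violating.
Others bid (2, 2, 15): truth gives 0; bid 15 gives 6 > 0. Violating.
Others bid (2, 14, 2): truth gives 0; bid 14 gives 7 > 0. Violating.
Others bid (2, 2, 21): truth gives 0; no alternative beats it.
Others bid (2, 14, 21): truth gives 0; no alternative beats it.
(Checking all 64 profiles: 27 have a profitable deviation, 37 do not.)

27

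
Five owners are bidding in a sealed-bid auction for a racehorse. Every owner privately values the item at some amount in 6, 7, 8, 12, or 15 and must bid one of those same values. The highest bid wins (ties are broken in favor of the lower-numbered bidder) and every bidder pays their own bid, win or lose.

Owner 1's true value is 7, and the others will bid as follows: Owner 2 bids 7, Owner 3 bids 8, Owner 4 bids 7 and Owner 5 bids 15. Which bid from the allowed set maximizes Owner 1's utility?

6

Bid 6: loses but pays 6, utility -6.
Bid 7: loses but pays 7, utility -7.
Bid 8: loses but pays 8, utility -8.
Bid 12: loses but pays 12, utility -12.
Bid 15: wins, pays 15, utility 7 - 15 = -8.
The best choice is 6 with utility -6.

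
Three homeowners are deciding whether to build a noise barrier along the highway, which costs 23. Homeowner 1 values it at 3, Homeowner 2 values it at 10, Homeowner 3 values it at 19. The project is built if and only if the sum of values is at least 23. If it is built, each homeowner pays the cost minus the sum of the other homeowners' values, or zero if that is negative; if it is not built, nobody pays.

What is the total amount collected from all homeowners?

Total value 32 ≥ cost 23, so it is built.
Homeowner 1: others sum to 29; max(0, 23 - 29) = 0.
Homeowner 2: others sum to 22; max(0, 23 - 22) = 1.
Homeowner 3: others sum to 13; max(0, 23 - 13) = 10.
Total collected = 0 + 1 + 10 = 11.

11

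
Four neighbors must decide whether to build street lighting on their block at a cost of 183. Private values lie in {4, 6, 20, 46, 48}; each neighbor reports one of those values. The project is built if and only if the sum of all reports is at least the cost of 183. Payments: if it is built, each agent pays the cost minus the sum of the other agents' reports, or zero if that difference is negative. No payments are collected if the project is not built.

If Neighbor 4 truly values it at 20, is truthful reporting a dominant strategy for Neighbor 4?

Check each profile of the others' reports and compare truth against every alternative report.
Others report (4, 4, 4): truth gives 0, best alternative gives 0.
Others report (4, 4, 6): truth gives 0, best alternative gives 0.
Others report (4, 4, 20): truth gives 0, best alternative gives 0.
Others report (4, 4, 46): truth gives 0, best alternative gives 0.
Others report (4, 4, 48): truth gives 0, best alternative gives 0.
Others report (4, 6, 4): truth gives 0, best alternative gives 0.
(Remaining 119 profiles checked similarly; truth is weakly best in each.)
In every case the truthful report is at least as good as any alternative, so it is a dominant strategy.

Yes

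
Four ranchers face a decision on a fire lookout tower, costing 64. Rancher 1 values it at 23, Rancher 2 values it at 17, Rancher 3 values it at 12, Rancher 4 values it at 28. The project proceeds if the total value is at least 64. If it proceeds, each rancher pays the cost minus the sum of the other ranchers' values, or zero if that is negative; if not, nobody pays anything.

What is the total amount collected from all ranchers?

20

Total value 80 ≥ cost 64, so it is built.
Rancher 1: others sum to 57; max(0, 64 - 57) = 7.
Rancher 2: others sum to 63; max(0, 64 - 63) = 1.
Rancher 3: others sum to 68; max(0, 64 - 68) = 0.
Rancher 4: others sum to 52; max(0, 64 - 52) = 12.
Total collected = 7 + 1 + 0 + 12 = 20.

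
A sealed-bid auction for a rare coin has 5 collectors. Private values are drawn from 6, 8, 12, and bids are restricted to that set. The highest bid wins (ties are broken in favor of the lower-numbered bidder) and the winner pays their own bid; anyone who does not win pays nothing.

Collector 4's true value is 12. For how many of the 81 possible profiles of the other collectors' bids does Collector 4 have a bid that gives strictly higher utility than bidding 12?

2

Others bid (6, 6, 6, 6): truth gives 0; bid 8 gives 4 > 0. Violating.
Others bid (6, 6, 6, 8): truth gives 0; bid 8 gives 4 > 0. Violating.
Others bid (6, 6, 6, 12): truth gives 0; no alternative beats it.
Others bid (6, 6, 8, 6): truth gives 0; no alternative beats it.
(Checking all 81 profiles: 2 have a profitable deviation, 79 do not.)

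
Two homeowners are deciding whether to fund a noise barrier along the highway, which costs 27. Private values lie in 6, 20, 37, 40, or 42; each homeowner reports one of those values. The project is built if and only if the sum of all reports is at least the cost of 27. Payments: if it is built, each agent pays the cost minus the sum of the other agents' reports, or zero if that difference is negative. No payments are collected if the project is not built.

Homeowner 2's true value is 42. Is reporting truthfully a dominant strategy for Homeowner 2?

Yes

Check each profile of the others' reports and compare truth against every alternative report.
Others report (37): truth gives 42, best alternative gives 42.
Others report (40): truth gives 42, best alternative gives 42.
Others report (42): truth gives 42, best alternative gives 42.
Others report (20): truth gives 35, best alternative gives 35.
Others report (6): truth gives 21, best alternative gives 21.
In every case the truthful report is at least as good as any alternative, so it is a dominant strategy.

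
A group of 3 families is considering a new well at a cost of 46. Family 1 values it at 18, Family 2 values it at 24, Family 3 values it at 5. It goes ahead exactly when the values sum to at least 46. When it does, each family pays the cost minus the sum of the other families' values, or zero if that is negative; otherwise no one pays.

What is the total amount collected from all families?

Total value 47 ≥ cost 46, so it is built.
Family 1: others sum to 29; max(0, 46 - 29) = 17.
Family 2: others sum to 23; max(0, 46 - 23) = 23.
Family 3: others sum to 42; max(0, 46 - 42) = 4.
Total collected = 17 + 23 + 4 = 44.

44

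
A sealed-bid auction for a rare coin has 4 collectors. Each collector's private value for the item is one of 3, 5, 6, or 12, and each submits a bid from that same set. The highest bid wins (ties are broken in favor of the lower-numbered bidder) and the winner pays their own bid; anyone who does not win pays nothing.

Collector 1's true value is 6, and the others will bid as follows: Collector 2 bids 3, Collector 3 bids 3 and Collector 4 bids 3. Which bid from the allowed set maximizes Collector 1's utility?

Bid 3: wins, pays 3, utility 6 - 3 = 3.
Bid 5: wins, pays 5, utility 6 - 5 = 1.
Bid 6: wins, pays 6, utility 6 - 6 = 0.
Bid 12: wins, pays 12, utility 6 - 12 = -6.
The best choice is 3 with utility 3.

3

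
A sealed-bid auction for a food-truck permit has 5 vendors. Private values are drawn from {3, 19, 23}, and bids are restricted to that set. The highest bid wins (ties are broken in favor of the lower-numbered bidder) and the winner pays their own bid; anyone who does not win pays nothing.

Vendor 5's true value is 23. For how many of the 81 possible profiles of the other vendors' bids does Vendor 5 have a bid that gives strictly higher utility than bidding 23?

Others bid (3, 3, 3, 3): truth gives 0; bid 19 gives 4 > 0. Violating.
Others bid (3, 3, 3, 19): truth gives 0; no alternative beats it.
Others bid (3, 3, 3, 23): truth gives 0; no alternative beats it.
(Checking all 81 profiles: 1 has a profitable deviation, 80 do not.)

1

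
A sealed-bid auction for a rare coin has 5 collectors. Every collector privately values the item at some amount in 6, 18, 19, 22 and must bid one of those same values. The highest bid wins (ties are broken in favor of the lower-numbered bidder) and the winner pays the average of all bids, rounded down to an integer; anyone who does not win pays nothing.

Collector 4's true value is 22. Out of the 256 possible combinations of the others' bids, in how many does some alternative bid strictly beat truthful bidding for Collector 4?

16

Others bid (6, 6, 6, 6): truth gives 13; bid 18 gives 14 > 13. Violating.
Others bid (6, 6, 6, 18): truth gives 11; bid 18 gives 12 > 11. Violating.
Others bid (6, 6, 18, 18): truth gives 8; bid 19 gives 9 > 8. Violating.
Others bid (6, 6, 18, 19): truth gives 8; bid 19 gives 9 > 8. Violating.
Others bid (6, 6, 6, 19): truth gives 11; no alternative beats it.
Others bid (6, 6, 6, 22): truth gives 10; no alternative beats it.
(Checking all 256 profiles: 16 have a profitable deviation, 240 do not.)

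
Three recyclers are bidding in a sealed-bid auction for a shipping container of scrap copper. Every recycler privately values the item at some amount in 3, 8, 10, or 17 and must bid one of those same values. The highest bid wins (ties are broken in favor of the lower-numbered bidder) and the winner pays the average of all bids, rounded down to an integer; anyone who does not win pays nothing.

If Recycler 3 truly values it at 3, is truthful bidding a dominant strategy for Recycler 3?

Yes

Check each profile of the others' bids and compare truth against every alternative bid.
Others bid (3, 3): truth gives 0, best alternative gives -1.
Others bid (3, 8): truth gives 0, best alternative gives 0.
Others bid (3, 10): truth gives 0, best alternative gives 0.
Others bid (3, 17): truth gives 0, best alternative gives 0.
Others bid (8, 3): truth gives 0, best alternative gives 0.
Others bid (8, 8): truth gives 0, best alternative gives 0.
(Remaining 10 profiles checked similarly; truth is weakly best in each.)
In every case the truthful bid is at least as good as any alternative, so it is a dominant strategy.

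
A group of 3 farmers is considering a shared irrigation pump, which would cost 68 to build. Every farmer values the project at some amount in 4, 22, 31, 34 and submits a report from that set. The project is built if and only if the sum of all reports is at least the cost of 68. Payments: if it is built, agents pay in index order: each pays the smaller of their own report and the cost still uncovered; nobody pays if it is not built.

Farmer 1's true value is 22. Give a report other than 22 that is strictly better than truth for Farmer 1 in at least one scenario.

Suppose Farmer 2 reports 31 and Farmer 3 reports 34.
Report 22: project built, pays 22, utility 22 - 22 = 0.
Report 4: project built, pays 4, utility 22 - 4 = 18.
So reporting 4 beats truth here (18 > 0).

4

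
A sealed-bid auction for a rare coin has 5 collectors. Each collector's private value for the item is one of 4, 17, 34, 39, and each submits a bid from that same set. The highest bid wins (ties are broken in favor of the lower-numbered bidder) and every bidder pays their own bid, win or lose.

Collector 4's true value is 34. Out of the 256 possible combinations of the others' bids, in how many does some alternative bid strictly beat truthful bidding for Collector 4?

234

Others bid (4, 4, 4, 4): truth gives 0; bid 17 gives 17 > 0. Violating.
Others bid (4, 4, 4, 17): truth gives 0; bid 17 gives 17 > 0. Violating.
Others bid (4, 4, 4, 39): truth gives -34; bid 4 gives -4 > -34. Violating.
Others bid (4, 4, 17, 39): truth gives -34; bid 4 gives -4 > -34. Violating.
Others bid (4, 4, 4, 34): truth gives 0; no alternative beats it.
Others bid (4, 4, 17, 4): truth gives 0; no alternative beats it.
(Checking all 256 profiles: 234 have a profitable deviation, 22 do not.)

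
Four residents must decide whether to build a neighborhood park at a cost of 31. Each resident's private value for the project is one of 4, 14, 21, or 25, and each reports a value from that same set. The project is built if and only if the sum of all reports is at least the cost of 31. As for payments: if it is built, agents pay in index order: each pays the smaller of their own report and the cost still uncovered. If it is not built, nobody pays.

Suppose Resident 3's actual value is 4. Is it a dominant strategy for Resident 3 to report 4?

Check each profile of the others' reports and compare truth against every alternative report.
Others report (4, 4, 14): truth gives 0, best alternative gives -10.
Others report (4, 4, 21): truth gives 0, best alternative gives -10.
Others report (4, 4, 25): truth gives 0, best alternative gives -10.
Others report (4, 14, 4): truth gives 0, best alternative gives -9.
Others report (4, 14, 14): truth gives 0, best alternative gives -9.
Others report (4, 14, 21): truth gives 0, best alternative gives -9.
(Remaining 58 profiles checked similarly; truth is weakly best in each.)
In every case the truthful report is at least as good as any alternative, so it is a dominant strategy.

Yes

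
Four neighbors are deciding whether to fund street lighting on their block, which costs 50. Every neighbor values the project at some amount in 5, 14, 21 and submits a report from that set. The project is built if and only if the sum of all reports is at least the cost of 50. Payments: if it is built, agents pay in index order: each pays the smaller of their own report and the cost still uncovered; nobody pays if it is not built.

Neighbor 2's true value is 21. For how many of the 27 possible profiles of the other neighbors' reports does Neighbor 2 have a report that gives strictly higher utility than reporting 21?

Others report (5, 14, 21): truth gives 0; report 14 gives 7 > 0. Violating.
Others report (5, 21, 14): truth gives 0; report 14 gives 7 > 0. Violating.
Others report (5, 21, 21): truth gives 0; report 5 gives 16 > 0. Violating.
Others report (14, 5, 21): truth gives 0; report 14 gives 7 > 0. Violating.
Others report (5, 5, 5): truth gives 0; no alternative beats it.
Others report (5, 5, 14): truth gives 0; no alternative beats it.
(Checking all 27 profiles: 17 have a profitable deviation, 10 do not.)

17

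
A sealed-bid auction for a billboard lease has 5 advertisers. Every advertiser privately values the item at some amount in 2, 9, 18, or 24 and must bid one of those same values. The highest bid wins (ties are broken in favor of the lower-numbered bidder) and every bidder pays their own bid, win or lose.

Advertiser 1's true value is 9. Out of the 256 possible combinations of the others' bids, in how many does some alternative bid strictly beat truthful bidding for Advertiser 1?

241

Others bid (2, 2, 2, 2): truth gives 0; bid 2 gives 7 > 0. Violating.
Others bid (2, 2, 2, 18): truth gives -9; bid 2 gives -2 > -9. Violating.
Others bid (2, 2, 2, 24): truth gives -9; bid 2 gives -2 > -9. Violating.
Others bid (2, 2, 9, 18): truth gives -9; bid 2 gives -2 > -9. Violating.
Others bid (2, 2, 2, 9): truth gives 0; no alternative beats it.
Others bid (2, 2, 9, 2): truth gives 0; no alternative beats it.
(Checking all 256 profiles: 241 have a profitable deviation, 15 do not.)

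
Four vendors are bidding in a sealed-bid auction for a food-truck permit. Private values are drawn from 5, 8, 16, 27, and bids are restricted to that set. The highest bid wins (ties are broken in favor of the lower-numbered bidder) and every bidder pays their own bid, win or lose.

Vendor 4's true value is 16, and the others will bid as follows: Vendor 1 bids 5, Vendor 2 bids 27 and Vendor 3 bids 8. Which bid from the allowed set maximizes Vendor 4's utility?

5

Bid 5: loses but pays 5, utility -5.
Bid 8: loses but pays 8, utility -8.
Bid 16: loses but pays 16, utility -16.
Bid 27: loses but pays 27, utility -27.
The best choice is 5 with utility -5.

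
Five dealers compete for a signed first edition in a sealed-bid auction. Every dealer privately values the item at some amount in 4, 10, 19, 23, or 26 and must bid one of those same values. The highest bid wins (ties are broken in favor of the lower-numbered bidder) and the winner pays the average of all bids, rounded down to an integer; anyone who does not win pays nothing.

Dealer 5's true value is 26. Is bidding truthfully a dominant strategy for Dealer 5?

No

Consider the case where Dealer 1 bids 4, Dealer 2 bids 4, Dealer 3 bids 4 and Dealer 4 bids 4.
Truthful bid 26: wins, pays 8, utility 26 - 8 = 18.
Bid 10 instead: wins, pays 5, utility 26 - 5 = 21.
Since 21 > 18, bidding 10 is strictly better here, so truthful bidding is not dominant.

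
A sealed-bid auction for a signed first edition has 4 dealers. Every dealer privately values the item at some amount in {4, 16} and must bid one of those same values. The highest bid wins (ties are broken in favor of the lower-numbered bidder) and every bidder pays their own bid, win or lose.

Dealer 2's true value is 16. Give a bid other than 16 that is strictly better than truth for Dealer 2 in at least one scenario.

4

Suppose Dealer 1 bids 16, Dealer 3 bids 4 and Dealer 4 bids 4.
Bid 16: loses but pays 16, utility -16.
Bid 4: loses but pays 4, utility -4.
So bidding 4 beats truth here (-4 > -16).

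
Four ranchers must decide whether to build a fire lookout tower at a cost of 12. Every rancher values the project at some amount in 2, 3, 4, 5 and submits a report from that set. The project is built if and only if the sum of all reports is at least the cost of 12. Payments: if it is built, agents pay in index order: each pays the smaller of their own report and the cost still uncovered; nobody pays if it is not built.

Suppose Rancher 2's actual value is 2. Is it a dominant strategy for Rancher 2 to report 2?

Yes

Check each profile of the others' reports and compare truth against every alternative report.
Others report (2, 2, 5): truth gives 0, best alternative gives -1.
Others report (2, 3, 4): truth gives 0, best alternative gives -1.
Others report (2, 3, 5): truth gives 0, best alternative gives -1.
Others report (2, 4, 3): truth gives 0, best alternative gives -1.
Others report (2, 4, 4): truth gives 0, best alternative gives -1.
Others report (2, 4, 5): truth gives 0, best alternative gives -1.
(Remaining 58 profiles checked similarly; truth is weakly best in each.)
In every case the truthful report is at least as good as any alternative, so it is a dominant strategy.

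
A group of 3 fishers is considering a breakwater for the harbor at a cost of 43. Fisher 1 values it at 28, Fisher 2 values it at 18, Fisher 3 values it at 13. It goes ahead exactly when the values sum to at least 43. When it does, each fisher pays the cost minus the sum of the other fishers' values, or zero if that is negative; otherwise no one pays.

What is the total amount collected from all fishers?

Total value 59 ≥ cost 43, so it is built.
Fisher 1: others sum to 31; max(0, 43 - 31) = 12.
Fisher 2: others sum to 41; max(0, 43 - 41) = 2.
Fisher 3: others sum to 46; max(0, 43 - 46) = 0.
Total collected = 12 + 2 + 0 = 14.

14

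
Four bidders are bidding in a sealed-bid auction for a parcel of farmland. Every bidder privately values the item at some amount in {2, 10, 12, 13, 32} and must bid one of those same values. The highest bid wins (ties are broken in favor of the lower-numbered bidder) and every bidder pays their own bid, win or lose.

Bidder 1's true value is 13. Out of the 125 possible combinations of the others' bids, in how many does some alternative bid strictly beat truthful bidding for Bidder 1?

Others bid (2, 2, 2): truth gives 0; bid 2 gives 11 > 0. Violating.
Others bid (2, 2, 10): truth gives 0; bid 10 gives 3 > 0. Violating.
Others bid (2, 2, 12): truth gives 0; bid 12 gives 1 > 0. Violating.
Others bid (2, 2, 32): truth gives -13; bid 2 gives -2 > -13. Violating.
Others bid (2, 2, 13): truth gives 0; no alternative beats it.
Others bid (2, 10, 13): truth gives 0; no alternative beats it.
(Checking all 125 profiles: 88 have a profitable deviation, 37 do not.)

88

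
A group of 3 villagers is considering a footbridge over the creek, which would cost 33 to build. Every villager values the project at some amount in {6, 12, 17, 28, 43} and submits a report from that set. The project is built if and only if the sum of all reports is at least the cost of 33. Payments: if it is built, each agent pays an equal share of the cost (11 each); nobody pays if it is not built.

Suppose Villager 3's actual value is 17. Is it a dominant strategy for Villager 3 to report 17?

Consider the case where Villager 1 reports 6 and Villager 2 reports 6.
Truthful report 17: project not built, utility 0.
Report 28 instead: project built, pays 11, utility 17 - 11 = 6.
Since 6 > 0, reporting 28 is strictly better here, so truthful reporting is not dominant.

No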